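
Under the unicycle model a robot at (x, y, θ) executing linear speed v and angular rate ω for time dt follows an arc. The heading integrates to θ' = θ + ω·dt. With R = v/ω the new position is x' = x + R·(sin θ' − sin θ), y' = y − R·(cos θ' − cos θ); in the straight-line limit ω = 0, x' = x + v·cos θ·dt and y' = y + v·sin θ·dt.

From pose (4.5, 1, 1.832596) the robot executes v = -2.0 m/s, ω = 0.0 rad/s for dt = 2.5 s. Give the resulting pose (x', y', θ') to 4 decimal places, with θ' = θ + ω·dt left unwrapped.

θ' = 1.8326 + 0.0·2.5 = 1.8326
ω = 0 → straight: x' = 4.5 + -2.0·cos(1.8326)·2.5 = 5.7941
y' = 1 + -2.0·sin(1.8326)·2.5 = -3.8296

(5.7941, -3.8296, 1.8326)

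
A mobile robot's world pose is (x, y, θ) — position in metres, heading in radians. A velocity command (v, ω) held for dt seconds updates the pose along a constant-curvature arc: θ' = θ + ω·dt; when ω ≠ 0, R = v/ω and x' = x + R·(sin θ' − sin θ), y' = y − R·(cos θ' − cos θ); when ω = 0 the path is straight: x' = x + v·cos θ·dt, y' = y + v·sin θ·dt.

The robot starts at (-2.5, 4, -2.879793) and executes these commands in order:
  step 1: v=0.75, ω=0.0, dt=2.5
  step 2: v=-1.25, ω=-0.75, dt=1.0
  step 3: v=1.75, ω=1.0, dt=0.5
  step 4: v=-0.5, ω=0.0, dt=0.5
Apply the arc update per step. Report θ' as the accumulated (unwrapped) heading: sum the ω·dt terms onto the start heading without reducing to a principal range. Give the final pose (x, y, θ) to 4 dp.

(-3.6895, 3.5841, -3.1298)

step 1: θ'=-2.8798 (straight) → pose (-4.3111, 3.5147, -2.8798)
step 2: θ'=-3.6298 (R=1.6667) → pose (-3.0980, 3.3768, -3.6298)
step 3: θ'=-3.1298 (R=1.7500) → pose (-3.9395, 3.5811, -3.1298)
step 4: θ'=-3.1298 (straight) → pose (-3.6895, 3.5841, -3.1298)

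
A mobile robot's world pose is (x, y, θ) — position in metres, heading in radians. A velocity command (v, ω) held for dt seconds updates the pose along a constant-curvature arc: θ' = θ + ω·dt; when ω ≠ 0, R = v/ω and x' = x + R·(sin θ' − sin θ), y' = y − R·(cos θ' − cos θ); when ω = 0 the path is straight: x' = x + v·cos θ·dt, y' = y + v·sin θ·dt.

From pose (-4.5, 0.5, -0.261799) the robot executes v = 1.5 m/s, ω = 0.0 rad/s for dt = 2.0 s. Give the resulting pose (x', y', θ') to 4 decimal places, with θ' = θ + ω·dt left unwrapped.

(-1.6022, -0.2765, -0.2618)

θ' = -0.2618 + 0.0·2.0 = -0.2618
ω = 0 → straight: x' = -4.5 + 1.5·cos(-0.2618)·2.0 = -1.6022
y' = 0.5 + 1.5·sin(-0.2618)·2.0 = -0.2765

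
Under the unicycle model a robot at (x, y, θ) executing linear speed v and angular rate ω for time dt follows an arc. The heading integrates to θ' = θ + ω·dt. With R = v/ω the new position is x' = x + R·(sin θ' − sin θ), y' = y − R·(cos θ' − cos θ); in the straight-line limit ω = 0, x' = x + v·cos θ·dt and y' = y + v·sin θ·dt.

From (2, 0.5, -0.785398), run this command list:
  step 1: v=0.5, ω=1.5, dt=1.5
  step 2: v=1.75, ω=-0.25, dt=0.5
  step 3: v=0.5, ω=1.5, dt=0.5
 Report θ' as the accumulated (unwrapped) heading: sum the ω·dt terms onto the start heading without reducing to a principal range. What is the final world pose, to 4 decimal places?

step 1: θ'=1.4646 (R=0.3333) → pose (2.5672, 0.7004, 1.4646)
step 2: θ'=1.3396 (R=-7.0000) → pose (2.7140, 1.5624, 1.3396)
step 3: θ'=2.0896 (R=0.3333) → pose (2.6790, 1.8040, 2.0896)

(2.6790, 1.8040, 2.0896)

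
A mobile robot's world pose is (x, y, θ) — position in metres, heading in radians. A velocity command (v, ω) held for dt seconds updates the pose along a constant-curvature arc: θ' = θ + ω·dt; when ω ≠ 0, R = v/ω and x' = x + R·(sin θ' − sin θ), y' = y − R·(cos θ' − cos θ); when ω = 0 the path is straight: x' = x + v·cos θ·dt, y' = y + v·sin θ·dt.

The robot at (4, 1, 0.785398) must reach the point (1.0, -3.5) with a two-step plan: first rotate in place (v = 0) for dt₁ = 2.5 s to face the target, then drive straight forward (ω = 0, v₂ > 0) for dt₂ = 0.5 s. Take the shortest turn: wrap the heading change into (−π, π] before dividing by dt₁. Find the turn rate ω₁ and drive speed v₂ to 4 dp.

ω₁ = -1.1777, v₂ = 10.8167

heading to target = atan2(-3.5−1, 1−4) = -2.1588
Δθ = wrap(-2.1588 − 0.7854) = -2.9442; ω₁ = Δθ/dt₁ = -1.1777
distance = √((1−4)² + (-3.5−1)²) = 5.4083; v₂ = distance/dt₂ = 10.8167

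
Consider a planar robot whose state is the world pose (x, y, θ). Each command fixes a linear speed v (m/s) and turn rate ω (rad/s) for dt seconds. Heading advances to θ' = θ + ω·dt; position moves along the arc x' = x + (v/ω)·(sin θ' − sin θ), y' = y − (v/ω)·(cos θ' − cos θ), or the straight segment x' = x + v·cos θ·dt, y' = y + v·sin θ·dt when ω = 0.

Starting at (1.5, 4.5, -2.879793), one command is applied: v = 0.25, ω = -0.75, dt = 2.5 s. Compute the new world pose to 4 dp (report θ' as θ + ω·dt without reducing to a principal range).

θ' = -2.8798 + -0.75·2.5 = -4.7548
R = v/ω = 0.25/-0.75 = -0.3333
x' = 1.5 + -0.3333·(sin -4.7548 − sin -2.8798) = 1.0807
y' = 4.5 − -0.3333·(cos -4.7548 − cos -2.8798) = 4.8361

(1.0807, 4.8361, -4.7548)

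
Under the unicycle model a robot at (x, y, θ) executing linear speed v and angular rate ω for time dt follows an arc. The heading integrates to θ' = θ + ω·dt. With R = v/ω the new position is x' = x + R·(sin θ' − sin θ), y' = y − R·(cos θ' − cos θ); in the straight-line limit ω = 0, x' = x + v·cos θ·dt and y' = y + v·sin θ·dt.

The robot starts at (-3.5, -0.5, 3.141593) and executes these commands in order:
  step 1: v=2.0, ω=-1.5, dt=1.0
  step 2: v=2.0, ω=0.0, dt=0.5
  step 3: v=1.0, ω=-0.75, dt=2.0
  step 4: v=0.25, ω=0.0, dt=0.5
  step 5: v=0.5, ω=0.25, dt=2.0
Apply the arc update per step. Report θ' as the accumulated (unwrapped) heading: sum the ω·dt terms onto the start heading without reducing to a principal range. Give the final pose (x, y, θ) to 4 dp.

(-2.7204, 3.5462, 0.6416)

step 1: θ'=1.6416 (R=-1.3333) → pose (-4.8300, 0.7390, 1.6416)
step 2: θ'=1.6416 (straight) → pose (-4.9007, 1.7365, 1.6416)
step 3: θ'=0.1416 (R=-1.3333) → pose (-3.7589, 3.1508, 0.1416)
step 4: θ'=0.1416 (straight) → pose (-3.6351, 3.1685, 0.1416)
step 5: θ'=0.6416 (R=2.0000) → pose (-2.7204, 3.5462, 0.6416)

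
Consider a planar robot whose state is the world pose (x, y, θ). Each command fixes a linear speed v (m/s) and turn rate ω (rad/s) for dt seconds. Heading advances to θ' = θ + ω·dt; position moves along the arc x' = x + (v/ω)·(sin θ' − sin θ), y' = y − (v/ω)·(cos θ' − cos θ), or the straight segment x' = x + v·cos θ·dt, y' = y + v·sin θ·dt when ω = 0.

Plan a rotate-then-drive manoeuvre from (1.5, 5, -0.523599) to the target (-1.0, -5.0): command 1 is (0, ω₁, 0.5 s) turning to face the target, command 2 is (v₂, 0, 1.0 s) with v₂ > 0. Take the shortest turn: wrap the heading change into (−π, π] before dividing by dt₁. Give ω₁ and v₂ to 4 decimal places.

ω₁ = -2.5844, v₂ = 10.3078

heading to target = atan2(-5−5, -1−1.5) = -1.8158
Δθ = wrap(-1.8158 − -0.5236) = -1.2922; ω₁ = Δθ/dt₁ = -2.5844
distance = √((-1−1.5)² + (-5−5)²) = 10.3078; v₂ = distance/dt₂ = 10.3078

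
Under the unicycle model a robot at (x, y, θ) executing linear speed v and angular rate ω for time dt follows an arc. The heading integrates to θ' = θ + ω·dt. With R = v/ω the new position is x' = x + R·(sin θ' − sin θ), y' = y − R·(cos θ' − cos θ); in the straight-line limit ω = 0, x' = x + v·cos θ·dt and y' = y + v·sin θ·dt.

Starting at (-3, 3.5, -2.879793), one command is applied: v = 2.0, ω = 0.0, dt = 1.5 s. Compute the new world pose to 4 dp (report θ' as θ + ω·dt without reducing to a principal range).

θ' = -2.8798 + 0.0·1.5 = -2.8798
ω = 0 → straight: x' = -3 + 2.0·cos(-2.8798)·1.5 = -5.8978
y' = 3.5 + 2.0·sin(-2.8798)·1.5 = 2.7235

(-5.8978, 2.7235, -2.8798)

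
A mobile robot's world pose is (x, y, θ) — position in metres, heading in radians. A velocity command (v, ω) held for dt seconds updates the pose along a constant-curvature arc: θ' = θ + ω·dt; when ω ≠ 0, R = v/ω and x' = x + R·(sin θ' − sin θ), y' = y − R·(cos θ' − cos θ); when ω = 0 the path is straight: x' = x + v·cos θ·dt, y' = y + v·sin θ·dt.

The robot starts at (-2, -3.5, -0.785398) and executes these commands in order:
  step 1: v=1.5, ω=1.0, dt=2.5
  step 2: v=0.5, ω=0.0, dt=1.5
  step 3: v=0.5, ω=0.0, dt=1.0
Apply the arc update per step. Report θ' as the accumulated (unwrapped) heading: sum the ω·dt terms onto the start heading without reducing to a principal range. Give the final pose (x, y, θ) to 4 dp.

(0.3660, -0.9873, 1.7146)

step 1: θ'=1.7146 (R=1.5000) → pose (0.5452, -2.2244, 1.7146)
step 2: θ'=1.7146 (straight) → pose (0.4377, -1.4821, 1.7146)
step 3: θ'=1.7146 (straight) → pose (0.3660, -0.9873, 1.7146)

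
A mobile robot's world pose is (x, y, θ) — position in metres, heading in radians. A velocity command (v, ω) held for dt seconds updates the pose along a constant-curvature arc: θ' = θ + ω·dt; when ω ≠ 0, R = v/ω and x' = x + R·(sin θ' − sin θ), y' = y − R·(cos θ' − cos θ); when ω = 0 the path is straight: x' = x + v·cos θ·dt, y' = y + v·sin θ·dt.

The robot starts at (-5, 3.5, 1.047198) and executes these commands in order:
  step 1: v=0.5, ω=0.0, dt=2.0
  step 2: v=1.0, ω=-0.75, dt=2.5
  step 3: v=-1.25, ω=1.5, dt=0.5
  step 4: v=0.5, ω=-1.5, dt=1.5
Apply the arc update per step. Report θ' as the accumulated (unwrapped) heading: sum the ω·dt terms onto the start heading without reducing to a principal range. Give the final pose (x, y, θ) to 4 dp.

(-2.6959, 4.3072, -2.3278)

step 1: θ'=1.0472 (straight) → pose (-4.5000, 4.3660, 1.0472)
step 2: θ'=-0.8278 (R=-1.3333) → pose (-2.3634, 4.6014, -0.8278)
step 3: θ'=-0.0778 (R=-0.8333) → pose (-2.9123, 4.8684, -0.0778)
step 4: θ'=-2.3278 (R=-0.3333) → pose (-2.6959, 4.3072, -2.3278)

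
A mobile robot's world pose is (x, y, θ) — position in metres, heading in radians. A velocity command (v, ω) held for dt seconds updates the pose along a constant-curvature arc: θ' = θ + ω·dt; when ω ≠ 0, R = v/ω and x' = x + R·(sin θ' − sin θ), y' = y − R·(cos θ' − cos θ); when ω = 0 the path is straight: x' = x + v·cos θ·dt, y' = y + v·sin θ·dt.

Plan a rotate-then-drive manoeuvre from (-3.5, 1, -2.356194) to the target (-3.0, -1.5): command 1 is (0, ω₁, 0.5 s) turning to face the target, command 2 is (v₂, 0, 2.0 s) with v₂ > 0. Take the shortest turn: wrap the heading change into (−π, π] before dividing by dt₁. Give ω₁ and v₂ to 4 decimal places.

ω₁ = 1.9656, v₂ = 1.2748

heading to target = atan2(-1.5−1, -3−-3.5) = -1.3734
Δθ = wrap(-1.3734 − -2.3562) = 0.9828; ω₁ = Δθ/dt₁ = 1.9656
distance = √((-3−-3.5)² + (-1.5−1)²) = 2.5495; v₂ = distance/dt₂ = 1.2748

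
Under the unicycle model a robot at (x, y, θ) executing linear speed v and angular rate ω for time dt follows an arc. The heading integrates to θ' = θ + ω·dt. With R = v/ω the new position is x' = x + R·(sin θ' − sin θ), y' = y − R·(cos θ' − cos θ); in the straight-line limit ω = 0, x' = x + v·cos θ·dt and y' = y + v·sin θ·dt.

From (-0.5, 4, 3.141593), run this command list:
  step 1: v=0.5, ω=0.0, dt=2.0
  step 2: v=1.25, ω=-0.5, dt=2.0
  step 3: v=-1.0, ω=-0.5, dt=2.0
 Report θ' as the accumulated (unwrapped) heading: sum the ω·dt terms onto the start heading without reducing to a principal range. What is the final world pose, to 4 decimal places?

step 1: θ'=3.1416 (straight) → pose (-1.5000, 4.0000, 3.1416)
step 2: θ'=2.1416 (R=-2.5000) → pose (-3.6037, 5.1492, 2.1416)
step 3: θ'=1.1416 (R=2.0000) → pose (-3.4680, 3.2363, 1.1416)

(-3.4680, 3.2363, 1.1416)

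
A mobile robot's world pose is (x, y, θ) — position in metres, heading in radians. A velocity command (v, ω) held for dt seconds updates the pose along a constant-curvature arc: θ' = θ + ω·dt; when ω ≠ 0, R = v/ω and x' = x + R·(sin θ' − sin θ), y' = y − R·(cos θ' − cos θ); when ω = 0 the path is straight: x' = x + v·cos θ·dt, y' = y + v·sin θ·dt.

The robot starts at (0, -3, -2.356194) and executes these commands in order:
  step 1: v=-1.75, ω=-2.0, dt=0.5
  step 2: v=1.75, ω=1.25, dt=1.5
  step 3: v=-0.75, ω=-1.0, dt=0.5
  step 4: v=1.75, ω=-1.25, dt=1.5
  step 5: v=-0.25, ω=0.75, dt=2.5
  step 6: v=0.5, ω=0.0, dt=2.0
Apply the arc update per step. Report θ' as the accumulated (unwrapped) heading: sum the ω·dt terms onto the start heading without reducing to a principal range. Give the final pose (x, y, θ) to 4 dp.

step 1: θ'=-3.3562 (R=0.8750) → pose (0.8051, -2.7638, -3.3562)
step 2: θ'=-1.4812 (R=1.4000) → pose (-0.8875, -4.2570, -1.4812)
step 3: θ'=-1.9812 (R=0.7500) → pose (-0.8282, -3.8906, -1.9812)
step 4: θ'=-3.8562 (R=-1.4000) → pose (-3.0294, -4.3895, -3.8562)
step 5: θ'=-1.9812 (R=-0.3333) → pose (-2.5053, -4.2707, -1.9812)
step 6: θ'=-1.9812 (straight) → pose (-2.9043, -5.1877, -1.9812)

(-2.9043, -5.1877, -1.9812)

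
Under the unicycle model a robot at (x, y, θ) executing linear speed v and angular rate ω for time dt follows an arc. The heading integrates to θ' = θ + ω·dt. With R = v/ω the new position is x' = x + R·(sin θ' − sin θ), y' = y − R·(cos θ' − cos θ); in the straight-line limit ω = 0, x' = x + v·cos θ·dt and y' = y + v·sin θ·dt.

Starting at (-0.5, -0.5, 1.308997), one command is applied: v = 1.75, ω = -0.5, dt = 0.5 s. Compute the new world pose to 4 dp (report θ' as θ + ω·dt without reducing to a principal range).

(-0.1708, 0.3082, 1.0590)

θ' = 1.3090 + -0.5·0.5 = 1.0590
R = v/ω = 1.75/-0.5 = -3.5000
x' = -0.5 + -3.5000·(sin 1.0590 − sin 1.3090) = -0.1708
y' = -0.5 − -3.5000·(cos 1.0590 − cos 1.3090) = 0.3082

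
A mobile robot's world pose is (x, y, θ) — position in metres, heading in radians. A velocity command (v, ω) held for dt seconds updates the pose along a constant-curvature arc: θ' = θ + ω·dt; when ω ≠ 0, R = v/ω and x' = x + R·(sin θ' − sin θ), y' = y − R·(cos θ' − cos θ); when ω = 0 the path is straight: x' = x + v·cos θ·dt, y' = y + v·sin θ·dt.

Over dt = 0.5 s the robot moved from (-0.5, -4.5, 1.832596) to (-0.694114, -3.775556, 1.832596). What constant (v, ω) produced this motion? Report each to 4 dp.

Δθ = 1.832596 − 1.832596 = 0.000000
ω = Δθ/dt = 0.000000/0.5 = 0.0000
ω = 0 → v = (Δx·cos θ + Δy·sin θ)/dt = 1.5000

v = 1.5000, ω = 0.0000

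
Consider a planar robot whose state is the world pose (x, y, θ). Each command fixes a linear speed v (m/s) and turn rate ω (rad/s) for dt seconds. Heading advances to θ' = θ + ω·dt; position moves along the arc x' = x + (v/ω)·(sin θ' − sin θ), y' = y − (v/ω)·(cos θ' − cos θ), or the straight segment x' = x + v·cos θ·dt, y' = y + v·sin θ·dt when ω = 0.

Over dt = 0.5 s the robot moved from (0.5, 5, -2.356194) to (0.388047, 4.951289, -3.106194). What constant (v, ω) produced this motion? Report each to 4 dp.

Δθ = -3.106194 − -2.356194 = -0.750000
ω = Δθ/dt = -0.750000/0.5 = -1.5000
R = Δx/(sin θ' − sin θ) = -0.1667
v = R·ω = -0.1667·-1.5000 = 0.2500

v = 0.2500, ω = -1.5000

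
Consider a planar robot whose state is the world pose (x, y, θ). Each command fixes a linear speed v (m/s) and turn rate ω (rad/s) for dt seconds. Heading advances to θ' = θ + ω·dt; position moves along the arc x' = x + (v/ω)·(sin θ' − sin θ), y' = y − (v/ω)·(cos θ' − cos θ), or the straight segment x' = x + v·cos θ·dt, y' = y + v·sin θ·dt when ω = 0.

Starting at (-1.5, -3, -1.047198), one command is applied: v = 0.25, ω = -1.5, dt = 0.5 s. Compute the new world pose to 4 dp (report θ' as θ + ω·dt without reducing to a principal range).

θ' = -1.0472 + -1.5·0.5 = -1.7972
R = v/ω = 0.25/-1.5 = -0.1667
x' = -1.5 + -0.1667·(sin -1.7972 − sin -1.0472) = -1.4819
y' = -3 − -0.1667·(cos -1.7972 − cos -1.0472) = -3.1207

(-1.4819, -3.1207, -1.7972)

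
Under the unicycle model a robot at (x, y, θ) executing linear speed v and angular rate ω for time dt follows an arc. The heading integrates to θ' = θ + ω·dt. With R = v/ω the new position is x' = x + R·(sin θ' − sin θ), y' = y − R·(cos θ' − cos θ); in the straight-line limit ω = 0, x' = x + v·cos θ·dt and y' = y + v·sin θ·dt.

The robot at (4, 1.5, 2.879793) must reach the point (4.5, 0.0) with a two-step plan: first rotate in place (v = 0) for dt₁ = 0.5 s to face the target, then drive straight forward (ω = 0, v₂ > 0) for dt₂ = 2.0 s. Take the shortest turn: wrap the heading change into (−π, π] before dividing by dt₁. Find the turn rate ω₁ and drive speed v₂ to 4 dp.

ω₁ = 4.3087, v₂ = 0.7906

heading to target = atan2(0−1.5, 4.5−4) = -1.2490
Δθ = wrap(-1.2490 − 2.8798) = 2.1543; ω₁ = Δθ/dt₁ = 4.3087
distance = √((4.5−4)² + (0−1.5)²) = 1.5811; v₂ = distance/dt₂ = 0.7906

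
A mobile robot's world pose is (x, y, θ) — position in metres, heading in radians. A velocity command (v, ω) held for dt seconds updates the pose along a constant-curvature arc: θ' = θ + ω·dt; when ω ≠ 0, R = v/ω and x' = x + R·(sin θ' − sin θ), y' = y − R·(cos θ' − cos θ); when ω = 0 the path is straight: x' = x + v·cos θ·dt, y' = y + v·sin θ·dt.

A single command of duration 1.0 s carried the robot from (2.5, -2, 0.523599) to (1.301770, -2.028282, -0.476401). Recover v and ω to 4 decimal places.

v = -1.2500, ω = -1.0000

Δθ = -0.476401 − 0.523599 = -1.000000
ω = Δθ/dt = -1.000000/1.0 = -1.0000
R = Δx/(sin θ' − sin θ) = 1.2500
v = R·ω = 1.2500·-1.0000 = -1.2500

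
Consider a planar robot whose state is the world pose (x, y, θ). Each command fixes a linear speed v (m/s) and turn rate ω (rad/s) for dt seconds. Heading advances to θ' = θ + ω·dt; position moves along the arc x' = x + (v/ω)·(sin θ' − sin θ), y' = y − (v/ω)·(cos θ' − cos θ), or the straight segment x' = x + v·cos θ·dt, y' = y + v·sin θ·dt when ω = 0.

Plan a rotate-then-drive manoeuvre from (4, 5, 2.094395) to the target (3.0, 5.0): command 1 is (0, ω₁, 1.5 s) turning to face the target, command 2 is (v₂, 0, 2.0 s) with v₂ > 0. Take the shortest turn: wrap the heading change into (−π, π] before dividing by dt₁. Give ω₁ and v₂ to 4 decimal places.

ω₁ = 0.6981, v₂ = 0.5000

heading to target = atan2(5−5, 3−4) = 3.1416
Δθ = wrap(3.1416 − 2.0944) = 1.0472; ω₁ = Δθ/dt₁ = 0.6981
distance = √((3−4)² + (5−5)²) = 1.0000; v₂ = distance/dt₂ = 0.5000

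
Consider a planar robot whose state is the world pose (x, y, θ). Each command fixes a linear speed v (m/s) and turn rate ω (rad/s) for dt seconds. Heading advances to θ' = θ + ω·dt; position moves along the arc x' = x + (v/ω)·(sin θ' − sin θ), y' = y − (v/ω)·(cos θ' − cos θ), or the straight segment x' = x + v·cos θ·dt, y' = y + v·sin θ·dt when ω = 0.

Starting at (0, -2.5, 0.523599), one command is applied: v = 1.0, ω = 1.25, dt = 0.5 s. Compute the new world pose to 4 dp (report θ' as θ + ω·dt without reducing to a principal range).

θ' = 0.5236 + 1.25·0.5 = 1.1486
R = v/ω = 1.0/1.25 = 0.8000
x' = 0 + 0.8000·(sin 1.1486 − sin 0.5236) = 0.3298
y' = -2.5 − 0.8000·(cos 1.1486 − cos 0.5236) = -2.1350

(0.3298, -2.1350, 1.1486)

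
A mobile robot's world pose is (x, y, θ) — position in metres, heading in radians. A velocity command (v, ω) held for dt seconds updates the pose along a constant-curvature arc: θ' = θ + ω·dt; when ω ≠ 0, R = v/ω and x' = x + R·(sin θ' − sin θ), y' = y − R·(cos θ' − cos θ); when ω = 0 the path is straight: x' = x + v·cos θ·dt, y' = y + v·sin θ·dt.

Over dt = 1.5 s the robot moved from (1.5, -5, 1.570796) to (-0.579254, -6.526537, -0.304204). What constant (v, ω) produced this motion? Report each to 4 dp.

v = -2.0000, ω = -1.2500

Δθ = -0.304204 − 1.570796 = -1.875000
ω = Δθ/dt = -1.875000/1.5 = -1.2500
R = Δx/(sin θ' − sin θ) = 1.6000
v = R·ω = 1.6000·-1.2500 = -2.0000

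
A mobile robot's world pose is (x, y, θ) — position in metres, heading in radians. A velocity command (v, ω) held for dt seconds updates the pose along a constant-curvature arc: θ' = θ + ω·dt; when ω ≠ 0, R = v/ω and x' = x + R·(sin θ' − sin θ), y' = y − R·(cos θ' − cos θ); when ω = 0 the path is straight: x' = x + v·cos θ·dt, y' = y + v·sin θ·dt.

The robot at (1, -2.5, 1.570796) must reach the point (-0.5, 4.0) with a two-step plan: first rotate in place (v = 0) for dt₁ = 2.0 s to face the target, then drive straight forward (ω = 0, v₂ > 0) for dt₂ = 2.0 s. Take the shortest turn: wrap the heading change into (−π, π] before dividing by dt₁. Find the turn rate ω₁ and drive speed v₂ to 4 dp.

ω₁ = 0.1134, v₂ = 3.3354

heading to target = atan2(4−-2.5, -0.5−1) = 1.7976
Δθ = wrap(1.7976 − 1.5708) = 0.2268; ω₁ = Δθ/dt₁ = 0.1134
distance = √((-0.5−1)² + (4−-2.5)²) = 6.6708; v₂ = distance/dt₂ = 3.3354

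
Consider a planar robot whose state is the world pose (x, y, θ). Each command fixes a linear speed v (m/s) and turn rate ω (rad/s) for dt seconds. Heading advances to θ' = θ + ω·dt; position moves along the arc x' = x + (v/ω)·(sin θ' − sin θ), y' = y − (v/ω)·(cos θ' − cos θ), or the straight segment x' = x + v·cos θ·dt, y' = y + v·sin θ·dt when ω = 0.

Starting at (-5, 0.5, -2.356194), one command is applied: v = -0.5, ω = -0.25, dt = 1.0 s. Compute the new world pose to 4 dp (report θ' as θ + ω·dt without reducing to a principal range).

(-4.6062, 0.8059, -2.6062)

θ' = -2.3562 + -0.25·1.0 = -2.6062
R = v/ω = -0.5/-0.25 = 2.0000
x' = -5 + 2.0000·(sin -2.6062 − sin -2.3562) = -4.6062
y' = 0.5 − 2.0000·(cos -2.6062 − cos -2.3562) = 0.8059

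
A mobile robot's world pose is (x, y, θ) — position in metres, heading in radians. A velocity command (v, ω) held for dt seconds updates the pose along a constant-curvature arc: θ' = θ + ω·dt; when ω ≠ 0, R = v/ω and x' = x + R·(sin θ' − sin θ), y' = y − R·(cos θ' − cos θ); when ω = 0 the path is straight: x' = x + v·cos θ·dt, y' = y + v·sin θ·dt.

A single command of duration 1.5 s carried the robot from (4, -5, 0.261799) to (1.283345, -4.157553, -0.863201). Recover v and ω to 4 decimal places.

v = -2.0000, ω = -0.7500

Δθ = -0.863201 − 0.261799 = -1.125000
ω = Δθ/dt = -1.125000/1.5 = -0.7500
R = Δx/(sin θ' − sin θ) = 2.6667
v = R·ω = 2.6667·-0.7500 = -2.0000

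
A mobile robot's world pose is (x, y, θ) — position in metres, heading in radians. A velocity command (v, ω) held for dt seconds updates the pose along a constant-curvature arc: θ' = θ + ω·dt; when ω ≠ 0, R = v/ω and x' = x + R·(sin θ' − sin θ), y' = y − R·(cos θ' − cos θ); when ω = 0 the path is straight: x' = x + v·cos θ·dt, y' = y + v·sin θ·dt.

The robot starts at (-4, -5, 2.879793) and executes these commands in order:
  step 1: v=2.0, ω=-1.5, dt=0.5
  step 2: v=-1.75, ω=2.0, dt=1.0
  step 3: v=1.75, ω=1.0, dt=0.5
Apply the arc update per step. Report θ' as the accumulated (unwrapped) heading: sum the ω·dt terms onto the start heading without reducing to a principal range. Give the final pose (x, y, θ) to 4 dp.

step 1: θ'=2.1298 (R=-1.3333) → pose (-4.7853, -4.4192, 2.1298)
step 2: θ'=4.1298 (R=-0.8750) → pose (-3.3128, -4.4366, 4.1298)
step 3: θ'=4.6298 (R=1.7500) → pose (-3.5955, -5.2550, 4.6298)

(-3.5955, -5.2550, 4.6298)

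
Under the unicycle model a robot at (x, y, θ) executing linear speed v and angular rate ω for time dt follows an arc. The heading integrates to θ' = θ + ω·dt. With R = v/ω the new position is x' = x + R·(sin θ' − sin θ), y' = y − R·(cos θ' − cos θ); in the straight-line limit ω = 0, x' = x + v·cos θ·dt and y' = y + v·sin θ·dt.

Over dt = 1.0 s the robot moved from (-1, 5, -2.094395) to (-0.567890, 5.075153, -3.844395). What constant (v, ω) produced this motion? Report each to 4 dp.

v = -0.5000, ω = -1.7500

Δθ = -3.844395 − -2.094395 = -1.750000
ω = Δθ/dt = -1.750000/1.0 = -1.7500
R = Δx/(sin θ' − sin θ) = 0.2857
v = R·ω = 0.2857·-1.7500 = -0.5000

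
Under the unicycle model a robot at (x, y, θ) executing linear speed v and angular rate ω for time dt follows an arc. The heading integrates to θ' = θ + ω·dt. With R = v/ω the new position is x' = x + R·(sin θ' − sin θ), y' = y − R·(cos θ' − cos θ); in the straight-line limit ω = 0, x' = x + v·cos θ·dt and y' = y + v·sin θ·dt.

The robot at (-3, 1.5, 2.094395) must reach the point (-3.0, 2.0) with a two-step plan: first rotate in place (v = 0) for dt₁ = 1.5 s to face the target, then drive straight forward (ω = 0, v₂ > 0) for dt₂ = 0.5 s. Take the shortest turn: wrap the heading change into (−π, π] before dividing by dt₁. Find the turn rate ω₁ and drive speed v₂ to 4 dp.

heading to target = atan2(2−1.5, -3−-3) = 1.5708
Δθ = wrap(1.5708 − 2.0944) = -0.5236; ω₁ = Δθ/dt₁ = -0.3491
distance = √((-3−-3)² + (2−1.5)²) = 0.5000; v₂ = distance/dt₂ = 1.0000

ω₁ = -0.3491, v₂ = 1.0000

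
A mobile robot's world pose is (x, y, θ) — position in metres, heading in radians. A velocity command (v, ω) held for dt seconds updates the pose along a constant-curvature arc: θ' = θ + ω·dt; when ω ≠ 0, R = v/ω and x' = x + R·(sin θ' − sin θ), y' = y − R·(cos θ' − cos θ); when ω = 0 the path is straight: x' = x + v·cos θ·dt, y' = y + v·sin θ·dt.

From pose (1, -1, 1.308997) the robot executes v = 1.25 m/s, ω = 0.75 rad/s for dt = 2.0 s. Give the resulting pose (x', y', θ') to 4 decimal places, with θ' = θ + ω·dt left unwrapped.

(-0.0657, 1.0067, 2.8090)

θ' = 1.3090 + 0.75·2.0 = 2.8090
R = v/ω = 1.25/0.75 = 1.6667
x' = 1 + 1.6667·(sin 2.8090 − sin 1.3090) = -0.0657
y' = -1 − 1.6667·(cos 2.8090 − cos 1.3090) = 1.0067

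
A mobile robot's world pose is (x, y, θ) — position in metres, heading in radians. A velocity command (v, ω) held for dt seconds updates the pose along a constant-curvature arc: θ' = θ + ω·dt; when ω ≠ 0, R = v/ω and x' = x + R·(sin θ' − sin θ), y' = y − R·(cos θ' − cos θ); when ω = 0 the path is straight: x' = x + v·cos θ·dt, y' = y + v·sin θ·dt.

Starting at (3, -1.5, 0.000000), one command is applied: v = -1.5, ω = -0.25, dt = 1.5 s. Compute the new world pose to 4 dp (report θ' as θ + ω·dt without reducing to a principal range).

θ' = 0.0000 + -0.25·1.5 = -0.3750
R = v/ω = -1.5/-0.25 = 6.0000
x' = 3 + 6.0000·(sin -0.3750 − sin 0.0000) = 0.8024
y' = -1.5 − 6.0000·(cos -0.3750 − cos 0.0000) = -1.0830

(0.8024, -1.0830, -0.3750)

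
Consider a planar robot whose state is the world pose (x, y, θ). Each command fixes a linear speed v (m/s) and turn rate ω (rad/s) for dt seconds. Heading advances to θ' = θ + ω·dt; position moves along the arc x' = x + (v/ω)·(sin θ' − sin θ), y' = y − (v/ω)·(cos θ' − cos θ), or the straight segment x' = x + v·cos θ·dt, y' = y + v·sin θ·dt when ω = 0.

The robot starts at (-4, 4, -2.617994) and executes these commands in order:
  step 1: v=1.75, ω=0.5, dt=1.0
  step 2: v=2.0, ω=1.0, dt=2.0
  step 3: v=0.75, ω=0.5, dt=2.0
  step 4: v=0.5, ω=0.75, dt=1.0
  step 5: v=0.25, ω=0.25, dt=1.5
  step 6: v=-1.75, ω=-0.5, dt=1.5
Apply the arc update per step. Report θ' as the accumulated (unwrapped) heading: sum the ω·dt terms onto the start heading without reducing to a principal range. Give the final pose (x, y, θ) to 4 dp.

(-2.2160, -1.4338, 1.2570)

step 1: θ'=-2.1180 (R=3.5000) → pose (-5.2390, 2.7899, -2.1180)
step 2: θ'=-0.1180 (R=2.0000) → pose (-3.7664, -0.2367, -0.1180)
step 3: θ'=0.8820 (R=1.5000) → pose (-2.4318, 0.2994, 0.8820)
step 4: θ'=1.6320 (R=0.6667) → pose (-2.2811, 0.7639, 1.6320)
step 5: θ'=2.0070 (R=1.0000) → pose (-2.3728, 1.1253, 2.0070)
step 6: θ'=1.2570 (R=3.5000) → pose (-2.2160, -1.4338, 1.2570)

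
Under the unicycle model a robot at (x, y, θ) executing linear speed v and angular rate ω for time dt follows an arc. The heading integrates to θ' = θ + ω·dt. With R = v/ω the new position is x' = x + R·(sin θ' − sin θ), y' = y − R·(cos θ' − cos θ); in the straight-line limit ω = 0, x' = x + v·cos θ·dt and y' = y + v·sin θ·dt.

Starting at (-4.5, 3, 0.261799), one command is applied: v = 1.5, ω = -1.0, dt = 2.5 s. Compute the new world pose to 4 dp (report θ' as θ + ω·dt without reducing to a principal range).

θ' = 0.2618 + -1.0·2.5 = -2.2382
R = v/ω = 1.5/-1.0 = -1.5000
x' = -4.5 + -1.5000·(sin -2.2382 − sin 0.2618) = -2.9336
y' = 3 − -1.5000·(cos -2.2382 − cos 0.2618) = 0.6227

(-2.9336, 0.6227, -2.2382)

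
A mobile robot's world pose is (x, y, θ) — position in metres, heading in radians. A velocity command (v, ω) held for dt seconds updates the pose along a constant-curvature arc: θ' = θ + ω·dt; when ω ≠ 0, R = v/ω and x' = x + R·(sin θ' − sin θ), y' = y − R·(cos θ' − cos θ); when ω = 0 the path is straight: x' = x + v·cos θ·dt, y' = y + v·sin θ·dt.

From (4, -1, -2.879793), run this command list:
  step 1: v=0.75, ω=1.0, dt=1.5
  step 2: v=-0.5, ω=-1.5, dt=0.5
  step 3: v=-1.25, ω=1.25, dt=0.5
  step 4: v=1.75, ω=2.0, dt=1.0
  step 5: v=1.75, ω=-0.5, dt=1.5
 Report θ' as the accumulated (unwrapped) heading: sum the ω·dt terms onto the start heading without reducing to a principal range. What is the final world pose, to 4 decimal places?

step 1: θ'=-1.3798 (R=0.7500) → pose (3.4578, -1.8668, -1.3798)
step 2: θ'=-2.1298 (R=0.3333) → pose (3.5024, -1.6268, -2.1298)
step 3: θ'=-1.5048 (R=-1.0000) → pose (3.6525, -1.0305, -1.5048)
step 4: θ'=0.4952 (R=0.8750) → pose (4.9414, -1.7427, 0.4952)
step 5: θ'=-0.2548 (R=-3.5000) → pose (7.4868, -1.4352, -0.2548)

(7.4868, -1.4352, -0.2548)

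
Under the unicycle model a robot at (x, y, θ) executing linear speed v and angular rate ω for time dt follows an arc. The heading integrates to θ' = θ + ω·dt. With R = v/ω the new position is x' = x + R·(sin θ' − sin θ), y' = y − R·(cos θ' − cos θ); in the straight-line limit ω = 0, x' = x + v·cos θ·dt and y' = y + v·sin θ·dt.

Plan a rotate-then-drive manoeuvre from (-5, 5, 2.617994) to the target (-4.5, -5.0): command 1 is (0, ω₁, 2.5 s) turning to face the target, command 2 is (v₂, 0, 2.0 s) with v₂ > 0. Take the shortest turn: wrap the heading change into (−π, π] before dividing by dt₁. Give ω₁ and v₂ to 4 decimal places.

heading to target = atan2(-5−5, -4.5−-5) = -1.5208
Δθ = wrap(-1.5208 − 2.6180) = 2.1444; ω₁ = Δθ/dt₁ = 0.8577
distance = √((-4.5−-5)² + (-5−5)²) = 10.0125; v₂ = distance/dt₂ = 5.0062

ω₁ = 0.8577, v₂ = 5.0062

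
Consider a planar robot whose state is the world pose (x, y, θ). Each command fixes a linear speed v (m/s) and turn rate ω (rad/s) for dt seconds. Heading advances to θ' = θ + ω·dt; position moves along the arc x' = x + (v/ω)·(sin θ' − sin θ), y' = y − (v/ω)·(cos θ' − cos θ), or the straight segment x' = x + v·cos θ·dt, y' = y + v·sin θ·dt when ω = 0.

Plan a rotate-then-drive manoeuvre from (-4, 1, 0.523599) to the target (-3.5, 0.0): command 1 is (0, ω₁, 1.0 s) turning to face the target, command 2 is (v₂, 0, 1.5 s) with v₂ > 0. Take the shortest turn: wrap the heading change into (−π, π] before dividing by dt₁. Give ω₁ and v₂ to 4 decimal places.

heading to target = atan2(0−1, -3.5−-4) = -1.1071
Δθ = wrap(-1.1071 − 0.5236) = -1.6307; ω₁ = Δθ/dt₁ = -1.6307
distance = √((-3.5−-4)² + (0−1)²) = 1.1180; v₂ = distance/dt₂ = 0.7454

ω₁ = -1.6307, v₂ = 0.7454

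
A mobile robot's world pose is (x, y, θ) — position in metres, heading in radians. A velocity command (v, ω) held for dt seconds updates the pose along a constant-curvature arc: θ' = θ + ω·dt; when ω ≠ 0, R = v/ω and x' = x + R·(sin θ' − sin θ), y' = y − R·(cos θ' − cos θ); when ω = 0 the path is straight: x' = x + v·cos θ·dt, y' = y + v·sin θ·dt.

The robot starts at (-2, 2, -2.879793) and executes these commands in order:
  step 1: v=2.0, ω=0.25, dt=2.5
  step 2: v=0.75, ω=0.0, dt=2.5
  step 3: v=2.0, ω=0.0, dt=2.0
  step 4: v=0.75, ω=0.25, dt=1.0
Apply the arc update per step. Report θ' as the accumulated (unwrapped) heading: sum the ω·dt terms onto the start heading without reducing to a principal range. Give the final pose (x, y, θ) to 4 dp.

step 1: θ'=-2.2548 (R=8.0000) → pose (-6.1299, -0.6722, -2.2548)
step 2: θ'=-2.2548 (straight) → pose (-7.3147, -2.1255, -2.2548)
step 3: θ'=-2.2548 (straight) → pose (-9.8423, -5.2257, -2.2548)
step 4: θ'=-2.0048 (R=3.0000) → pose (-10.2390, -5.8599, -2.0048)

(-10.2390, -5.8599, -2.0048)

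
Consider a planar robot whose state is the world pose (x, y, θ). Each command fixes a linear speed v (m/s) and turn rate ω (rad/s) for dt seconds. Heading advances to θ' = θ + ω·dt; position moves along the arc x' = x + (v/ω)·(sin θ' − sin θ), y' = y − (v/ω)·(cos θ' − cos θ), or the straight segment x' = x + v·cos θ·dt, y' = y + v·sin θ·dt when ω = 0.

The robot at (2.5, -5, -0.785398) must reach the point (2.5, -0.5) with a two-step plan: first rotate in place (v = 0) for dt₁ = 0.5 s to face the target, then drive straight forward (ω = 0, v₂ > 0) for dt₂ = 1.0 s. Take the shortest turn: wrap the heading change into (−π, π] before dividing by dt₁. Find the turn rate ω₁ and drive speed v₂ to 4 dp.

ω₁ = 4.7124, v₂ = 4.5000

heading to target = atan2(-0.5−-5, 2.5−2.5) = 1.5708
Δθ = wrap(1.5708 − -0.7854) = 2.3562; ω₁ = Δθ/dt₁ = 4.7124
distance = √((2.5−2.5)² + (-0.5−-5)²) = 4.5000; v₂ = distance/dt₂ = 4.5000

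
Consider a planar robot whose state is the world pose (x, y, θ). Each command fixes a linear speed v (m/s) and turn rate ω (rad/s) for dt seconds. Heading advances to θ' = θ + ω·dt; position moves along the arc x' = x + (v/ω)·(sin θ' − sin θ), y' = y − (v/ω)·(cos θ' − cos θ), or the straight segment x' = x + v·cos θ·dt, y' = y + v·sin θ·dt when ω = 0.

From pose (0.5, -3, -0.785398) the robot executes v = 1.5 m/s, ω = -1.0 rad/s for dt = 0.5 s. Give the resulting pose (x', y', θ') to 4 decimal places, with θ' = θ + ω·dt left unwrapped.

θ' = -0.7854 + -1.0·0.5 = -1.2854
R = v/ω = 1.5/-1.0 = -1.5000
x' = 0.5 + -1.5000·(sin -1.2854 − sin -0.7854) = 0.8787
y' = -3 − -1.5000·(cos -1.2854 − cos -0.7854) = -3.6384

(0.8787, -3.6384, -1.2854)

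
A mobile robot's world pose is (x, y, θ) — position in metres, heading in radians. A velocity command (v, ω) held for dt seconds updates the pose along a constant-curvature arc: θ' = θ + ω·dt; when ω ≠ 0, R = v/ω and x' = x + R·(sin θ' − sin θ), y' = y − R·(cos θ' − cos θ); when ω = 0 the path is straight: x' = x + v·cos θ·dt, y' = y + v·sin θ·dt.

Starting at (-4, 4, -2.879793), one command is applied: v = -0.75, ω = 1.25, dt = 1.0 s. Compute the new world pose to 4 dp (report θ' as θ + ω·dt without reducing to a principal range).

θ' = -2.8798 + 1.25·1.0 = -1.6298
R = v/ω = -0.75/1.25 = -0.6000
x' = -4 + -0.6000·(sin -1.6298 − sin -2.8798) = -3.5563
y' = 4 − -0.6000·(cos -1.6298 − cos -2.8798) = 4.5442

(-3.5563, 4.5442, -1.6298)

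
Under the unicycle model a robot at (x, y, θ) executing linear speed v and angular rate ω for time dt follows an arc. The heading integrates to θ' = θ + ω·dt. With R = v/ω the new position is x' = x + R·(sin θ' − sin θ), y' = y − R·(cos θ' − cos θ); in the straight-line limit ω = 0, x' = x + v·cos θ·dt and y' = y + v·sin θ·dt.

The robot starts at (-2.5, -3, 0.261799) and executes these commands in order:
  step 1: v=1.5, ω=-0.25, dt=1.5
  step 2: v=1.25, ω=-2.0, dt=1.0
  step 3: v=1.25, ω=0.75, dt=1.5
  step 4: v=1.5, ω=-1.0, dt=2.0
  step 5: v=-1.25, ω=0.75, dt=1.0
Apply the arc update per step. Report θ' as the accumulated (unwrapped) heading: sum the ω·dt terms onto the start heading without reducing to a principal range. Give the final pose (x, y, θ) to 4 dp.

(0.2621, -7.2471, -2.2382)

step 1: θ'=-0.1132 (R=-6.0000) → pose (-0.2693, -2.8340, -0.1132)
step 2: θ'=-2.1132 (R=-0.6250) → pose (0.1954, -3.7776, -2.1132)
step 3: θ'=-0.9882 (R=1.6667) → pose (0.2311, -5.5549, -0.9882)
step 4: θ'=-2.9882 (R=-1.5000) → pose (-0.7923, -7.8626, -2.9882)
step 5: θ'=-2.2382 (R=-1.6667) → pose (0.2621, -7.2471, -2.2382)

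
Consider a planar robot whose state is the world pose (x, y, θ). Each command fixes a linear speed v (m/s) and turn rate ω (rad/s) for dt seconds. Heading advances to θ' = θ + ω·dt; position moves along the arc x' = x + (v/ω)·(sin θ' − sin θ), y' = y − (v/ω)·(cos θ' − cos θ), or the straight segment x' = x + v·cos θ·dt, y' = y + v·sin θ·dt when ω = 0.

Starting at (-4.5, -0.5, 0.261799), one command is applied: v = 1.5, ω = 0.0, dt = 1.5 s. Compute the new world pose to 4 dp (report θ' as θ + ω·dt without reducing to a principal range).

θ' = 0.2618 + 0.0·1.5 = 0.2618
ω = 0 → straight: x' = -4.5 + 1.5·cos(0.2618)·1.5 = -2.3267
y' = -0.5 + 1.5·sin(0.2618)·1.5 = 0.0823

(-2.3267, 0.0823, 0.2618)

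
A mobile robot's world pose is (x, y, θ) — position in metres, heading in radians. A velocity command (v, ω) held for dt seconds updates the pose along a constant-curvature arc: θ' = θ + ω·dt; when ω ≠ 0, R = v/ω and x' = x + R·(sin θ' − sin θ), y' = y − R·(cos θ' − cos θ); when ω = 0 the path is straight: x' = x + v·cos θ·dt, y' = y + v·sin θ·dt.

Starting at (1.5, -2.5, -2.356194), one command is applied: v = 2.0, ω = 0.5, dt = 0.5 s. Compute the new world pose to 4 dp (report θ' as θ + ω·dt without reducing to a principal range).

(0.8882, -3.2877, -2.1062)

θ' = -2.3562 + 0.5·0.5 = -2.1062
R = v/ω = 2.0/0.5 = 4.0000
x' = 1.5 + 4.0000·(sin -2.1062 − sin -2.3562) = 0.8882
y' = -2.5 − 4.0000·(cos -2.1062 − cos -2.3562) = -3.2877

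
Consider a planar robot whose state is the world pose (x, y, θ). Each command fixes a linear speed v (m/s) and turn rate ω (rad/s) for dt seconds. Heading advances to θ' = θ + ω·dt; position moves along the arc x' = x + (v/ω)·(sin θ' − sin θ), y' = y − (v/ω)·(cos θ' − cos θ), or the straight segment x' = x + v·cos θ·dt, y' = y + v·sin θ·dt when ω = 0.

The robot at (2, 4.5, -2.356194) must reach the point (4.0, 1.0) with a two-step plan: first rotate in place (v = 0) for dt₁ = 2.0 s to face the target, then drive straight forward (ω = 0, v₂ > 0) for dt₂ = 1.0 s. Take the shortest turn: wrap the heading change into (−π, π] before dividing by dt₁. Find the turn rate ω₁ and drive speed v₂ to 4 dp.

ω₁ = 0.6523, v₂ = 4.0311

heading to target = atan2(1−4.5, 4−2) = -1.0517
Δθ = wrap(-1.0517 − -2.3562) = 1.3045; ω₁ = Δθ/dt₁ = 0.6523
distance = √((4−2)² + (1−4.5)²) = 4.0311; v₂ = distance/dt₂ = 4.0311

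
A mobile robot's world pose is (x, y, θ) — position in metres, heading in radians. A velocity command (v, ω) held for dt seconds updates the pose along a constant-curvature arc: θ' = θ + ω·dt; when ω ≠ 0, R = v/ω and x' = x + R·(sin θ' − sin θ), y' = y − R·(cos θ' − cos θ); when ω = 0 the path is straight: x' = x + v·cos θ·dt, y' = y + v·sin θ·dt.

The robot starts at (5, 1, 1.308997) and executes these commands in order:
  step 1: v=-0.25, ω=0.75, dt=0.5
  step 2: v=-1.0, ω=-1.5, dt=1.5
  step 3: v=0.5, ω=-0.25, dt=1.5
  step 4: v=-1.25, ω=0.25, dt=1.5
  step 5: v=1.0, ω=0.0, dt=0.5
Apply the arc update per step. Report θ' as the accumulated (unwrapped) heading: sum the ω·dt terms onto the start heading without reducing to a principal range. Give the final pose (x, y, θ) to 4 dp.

step 1: θ'=1.6840 (R=-0.3333) → pose (4.9908, 0.8761, 1.6840)
step 2: θ'=-0.5660 (R=0.6667) → pose (3.9709, 0.2381, -0.5660)
step 3: θ'=-0.9410 (R=-2.0000) → pose (4.5146, -0.2721, -0.9410)
step 4: θ'=-0.5660 (R=-5.0000) → pose (3.1552, 1.0033, -0.5660)
step 5: θ'=-0.5660 (straight) → pose (3.5772, 0.7352, -0.5660)

(3.5772, 0.7352, -0.5660)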